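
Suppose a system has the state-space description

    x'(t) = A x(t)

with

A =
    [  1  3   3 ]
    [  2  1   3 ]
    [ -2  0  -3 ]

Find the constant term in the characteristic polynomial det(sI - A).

Expand det(sI - A) for the 3×3 matrix.
p(s) = s^3 + s^2 - 5s - 3.
(Check: constant term = det(-A) = (-1)^3 det A = -3; coefficient of s^2 = -tr A = 1.)
The constant term is -3.

-3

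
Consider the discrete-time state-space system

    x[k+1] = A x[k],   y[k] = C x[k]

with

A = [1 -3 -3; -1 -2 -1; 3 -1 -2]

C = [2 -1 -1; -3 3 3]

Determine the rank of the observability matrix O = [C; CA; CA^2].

2

CA = [[0, -3, -3], [3, 0, 0]]
CA^2 = [[-6, 9, 9], [3, -9, -9]]
Observability matrix O = [C; CA; CA^2] = [[2, -1, -1], [-3, 3, 3], [0, -3, -3], [3, 0, 0], [-6, 9, 9], [3, -9, -9]]
The columns c1, c2, c3 of O are linearly dependent: -c2 + c3 = 0 (check each entry), so rank(O) ≤ 2.
The 2×2 minor from rows 1, 2, columns 1, 2 is 2·3 - (-1)·(-3) = 6 - 3 = 3 ≠ 0, so rank(O) = 2.
rank(O) = 2 < n = 3, so the pair (A, C) is not completely observable.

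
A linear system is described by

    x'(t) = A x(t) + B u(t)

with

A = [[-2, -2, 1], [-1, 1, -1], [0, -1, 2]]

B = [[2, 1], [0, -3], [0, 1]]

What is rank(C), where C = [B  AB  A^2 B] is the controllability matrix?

AB = [[-4, 5], [-2, -5], [0, 5]]
A^2B = [[12, 5], [2, -15], [2, 15]]
Controllability matrix C = [B  AB  A^2B] = [[2, 1, -4, 5, 12, 5], [0, -3, -2, -5, 2, -15], [0, 1, 0, 5, 2, 15]]
Take the 3×3 submatrix of C formed by columns 1, 2, 3: [[2, 1, -4], [0, -3, -2], [0, 1, 0]]. Its determinant is 2·((-3)·0 - (-2)·1) - 1·(0·0 - (-2)·0) + (-4)·(0·1 - (-3)·0) = 2·2 - 1·0 + (-4)·0 = 4 ≠ 0.
So rank(C) ≥ 3; since C has 3 rows, rank(C) = 3.
rank(C) = 3 = n, so the pair (A, B) is completely controllable.

3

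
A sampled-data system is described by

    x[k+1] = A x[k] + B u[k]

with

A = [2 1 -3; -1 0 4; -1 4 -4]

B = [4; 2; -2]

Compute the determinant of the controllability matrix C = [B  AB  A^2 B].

6400

AB = [[16], [-12], [12]]
A^2B = [[-16], [32], [-112]]
Controllability matrix C = [B  AB  A^2B] = [[4, 16, -16], [2, -12, 32], [-2, 12, -112]]
Expanding along the first row, det(C) = 4·((-12)·(-112) - 32·12) - 16·(2·(-112) - 32·(-2)) + (-16)·(2·12 - (-12)·(-2)) = 4·960 - 16·(-160) + (-16)·0 = 6400
Since det(C) ≠ 0, rank(C) = 3 and the system is completely controllable.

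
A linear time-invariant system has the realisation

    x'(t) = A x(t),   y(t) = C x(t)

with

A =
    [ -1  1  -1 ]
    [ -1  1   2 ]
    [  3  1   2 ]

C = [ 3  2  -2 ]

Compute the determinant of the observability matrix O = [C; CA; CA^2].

CA = [[-11, 3, -3]]
CA^2 = [[-1, -11, 11]]
Observability matrix O = [C; CA; CA^2] = [[3, 2, -2], [-11, 3, -3], [-1, -11, 11]]
Expanding along the first row, det(O) = 3·(3·11 - (-3)·(-11)) - 2·((-11)·11 - (-3)·(-1)) + (-2)·((-11)·(-11) - 3·(-1)) = 3·0 - 2·(-124) + (-2)·124 = 0
Since det(O) = 0, rank(O) < 3 and the system is not completely observable.

0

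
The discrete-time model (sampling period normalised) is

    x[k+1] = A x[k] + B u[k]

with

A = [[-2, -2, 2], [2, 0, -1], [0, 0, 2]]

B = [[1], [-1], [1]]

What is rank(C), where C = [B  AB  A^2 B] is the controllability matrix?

3

AB = [[2], [1], [2]]
A^2B = [[-2], [2], [4]]
Controllability matrix C = [B  AB  A^2B] = [[1, 2, -2], [-1, 1, 2], [1, 2, 4]]
det(C) = 1·(1·4 - 2·2) - 2·((-1)·4 - 2·1) + (-2)·((-1)·2 - 1·1) = 1·0 - 2·(-6) + (-2)·(-3) = 18 ≠ 0, so rank(C) = 3.
rank(C) = 3 = n, so the pair (A, B) is completely controllable.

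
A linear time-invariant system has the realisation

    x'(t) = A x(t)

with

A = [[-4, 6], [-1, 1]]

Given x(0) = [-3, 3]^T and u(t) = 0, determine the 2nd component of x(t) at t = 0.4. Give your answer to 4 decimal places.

3.9999

det(sI - A) = s^2 - (tr A)s + det A, with tr A = (-4) + 1 = -3 and det A = (-4)·1 - 6·(-1) = -4 - (-6) = 2.
So p(s) = det(sI - A) = s^2 + 3s + 2.
Factor s^2 + 3s + 2: two numbers with sum -3 and product 2 are -1 and -2, so s^2 + 3s + 2 = (s + 1)(s + 2).
Hence p(s) = (s + 1) (s + 2), with roots -2, -1.
The eigenvalues -2, -1 are distinct and real, so A is diagonalisable and x(t) = e^{At} x(0) = V diag(e^{λ_i t}) V^{-1} x(0), where the columns of V are the eigenvectors.
λ = -2: A - (-2)I = [[-2, 6], [-1, 3]]. Row 1 gives (-2)·v1 + 6·v2 = 0, so take v_1 = [3, 1]^T.
λ = -1: A - (-1)I = [[-3, 6], [-1, 2]]. Row 1 gives (-3)·v1 + 6·v2 = 0, so take v_2 = [2, 1]^T.
V = [v_1 v_2] = [[3, 2], [1, 1]] has det V = 1, so V^{-1} = adj(V)/det V = [[1, -2], [-1, 3]].
Modal coordinates z(0) = V^{-1} x(0): 1·(-3) + (-2)·3 = -9; (-1)·(-3) + 3·3 = 12; so z(0) = [-9, 12]^T.
x_2(t) = Σ_i (v_i)_2 · z_i(0) · e^{λ_i t} (row 2 of V times the modal terms).
x_2(0.4) = 1·(-9)·e^{-2·0.4} + 1·12·e^{-1·0.4} = (-9)·0.449329 + 12·0.670320 = 3.9999.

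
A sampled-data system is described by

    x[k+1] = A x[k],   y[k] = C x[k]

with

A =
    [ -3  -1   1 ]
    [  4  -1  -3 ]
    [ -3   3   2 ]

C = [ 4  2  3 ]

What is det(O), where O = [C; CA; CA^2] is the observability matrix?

CA = [[-13, 3, 4]]
CA^2 = [[39, 22, -14]]
Observability matrix O = [C; CA; CA^2] = [[4, 2, 3], [-13, 3, 4], [39, 22, -14]]
Expanding along the first row, det(O) = 4·(3·(-14) - 4·22) - 2·((-13)·(-14) - 4·39) + 3·((-13)·22 - 3·39) = 4·(-130) - 2·26 + 3·(-403) = -1781
Since det(O) ≠ 0, rank(O) = 3 and the system is completely observable.

-1781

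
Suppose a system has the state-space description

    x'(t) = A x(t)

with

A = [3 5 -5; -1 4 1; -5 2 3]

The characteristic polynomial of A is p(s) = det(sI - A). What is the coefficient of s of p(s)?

Expand det(sI - A) for the 3×3 matrix.
p(s) = s^3 - 10s^2 + 11s + 70.
(Check: constant term = det(-A) = (-1)^3 det A = 70; coefficient of s^2 = -tr A = -10.)
The coefficient of s is 11.

11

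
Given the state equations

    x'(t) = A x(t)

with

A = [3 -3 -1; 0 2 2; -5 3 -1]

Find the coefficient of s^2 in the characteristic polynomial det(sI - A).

-4

Expand det(sI - A) for the 3×3 matrix.
p(s) = s^3 - 4s^2 - 10s + 4.
(Check: constant term = det(-A) = (-1)^3 det A = 4; coefficient of s^2 = -tr A = -4.)
The coefficient of s^2 is -4.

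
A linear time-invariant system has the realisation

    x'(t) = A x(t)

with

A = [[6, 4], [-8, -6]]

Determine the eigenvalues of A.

-2, 2

det(sI - A) = s^2 - (tr A)s + det A, with tr A = 6 + (-6) = 0 and det A = 6·(-6) - 4·(-8) = -36 - (-32) = -4.
So p(s) = det(sI - A) = s^2 - 4.
Factor s^2 - 4: two numbers with sum 0 and product -4 are 2 and -2, so s^2 - 4 = (s - 2)(s + 2).
Hence p(s) = (s - 2) (s + 2), with roots -2, 2.
At least one eigenvalue has non-negative real part, so the system is not asymptotically stable.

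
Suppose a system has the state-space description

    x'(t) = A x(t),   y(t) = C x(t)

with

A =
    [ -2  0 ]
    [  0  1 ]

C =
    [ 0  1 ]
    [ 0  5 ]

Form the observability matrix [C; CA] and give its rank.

1

CA = [[0, 1], [0, 5]]
Observability matrix O = [C; CA] = [[0, 1], [0, 5], [0, 1], [0, 5]]
Every row of O is a scalar multiple of row 1 = [0, 1] (multipliers 1, 5, 1, 5), so the rows span a one-dimensional space.
O ≠ 0, hence rank(O) = 1.
rank(O) = 1 < n = 2, so the pair (A, C) is not completely observable.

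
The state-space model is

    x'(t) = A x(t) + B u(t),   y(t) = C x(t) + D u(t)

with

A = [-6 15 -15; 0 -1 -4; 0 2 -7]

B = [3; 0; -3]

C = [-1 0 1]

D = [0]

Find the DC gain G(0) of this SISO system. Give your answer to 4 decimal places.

G(0) = C(-A)^{-1}B + D = -C A^{-1} B + D.
det A = -90, so A^{-1} = (1/-90)·adj(A) = [[-1/6, -5/6, 5/6], [0, -7/15, 4/15], [0, -2/15, -1/15]]
A^{-1} B = [-3, -4/5, 1/5]^T
C A^{-1} B = 16/5
G(0) = D - C A^{-1} B = 0 - (16/5) = -16/5 ≈ -3.2000

-3.2000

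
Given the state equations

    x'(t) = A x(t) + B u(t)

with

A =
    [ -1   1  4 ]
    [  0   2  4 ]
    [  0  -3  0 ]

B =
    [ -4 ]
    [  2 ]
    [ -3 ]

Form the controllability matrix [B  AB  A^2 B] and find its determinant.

AB = [[-6], [-8], [-6]]
A^2B = [[-26], [-40], [24]]
Controllability matrix C = [B  AB  A^2B] = [[-4, -6, -26], [2, -8, -40], [-3, -6, 24]]
Expanding along the first row, det(C) = (-4)·((-8)·24 - (-40)·(-6)) - (-6)·(2·24 - (-40)·(-3)) + (-26)·(2·(-6) - (-8)·(-3)) = (-4)·(-432) - (-6)·(-72) + (-26)·(-36) = 2232
Since det(C) ≠ 0, rank(C) = 3 and the system is completely controllable.

2232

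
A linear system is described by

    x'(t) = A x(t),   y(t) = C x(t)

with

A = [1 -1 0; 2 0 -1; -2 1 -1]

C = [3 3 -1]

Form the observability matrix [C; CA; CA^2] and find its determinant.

CA = [[11, -4, -2]]
CA^2 = [[7, -13, 6]]
Observability matrix O = [C; CA; CA^2] = [[3, 3, -1], [11, -4, -2], [7, -13, 6]]
Expanding along the first row, det(O) = 3·((-4)·6 - (-2)·(-13)) - 3·(11·6 - (-2)·7) + (-1)·(11·(-13) - (-4)·7) = 3·(-50) - 3·80 + (-1)·(-115) = -275
Since det(O) ≠ 0, rank(O) = 3 and the system is completely observable.

-275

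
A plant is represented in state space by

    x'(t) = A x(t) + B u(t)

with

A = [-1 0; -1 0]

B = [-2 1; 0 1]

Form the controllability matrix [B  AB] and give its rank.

2

AB = [[2, -1], [2, -1]]
Controllability matrix C = [B  AB] = [[-2, 1, 2, -1], [0, 1, 2, -1]]
Take the 2×2 submatrix of C formed by columns 1, 2: [[-2, 1], [0, 1]]. Its determinant is (-2)·1 - 1·0 = -2 - 0 = -2 ≠ 0.
So rank(C) ≥ 2; since C has 2 rows, rank(C) = 2.
rank(C) = 2 = n, so the pair (A, B) is completely controllable.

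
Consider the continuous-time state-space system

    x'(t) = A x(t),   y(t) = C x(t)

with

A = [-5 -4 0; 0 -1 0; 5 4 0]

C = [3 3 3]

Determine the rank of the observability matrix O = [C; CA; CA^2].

CA = [[0, -3, 0]]
CA^2 = [[0, 3, 0]]
Observability matrix O = [C; CA; CA^2] = [[3, 3, 3], [0, -3, 0], [0, 3, 0]]
The columns c1, c2, c3 of O are linearly dependent: -c1 + c3 = 0 (check each entry), so rank(O) ≤ 2.
The 2×2 minor from rows 1, 2, columns 1, 2 is 3·(-3) - 3·0 = -9 - 0 = -9 ≠ 0, so rank(O) = 2.
rank(O) = 2 < n = 3, so the pair (A, C) is not completely observable.

2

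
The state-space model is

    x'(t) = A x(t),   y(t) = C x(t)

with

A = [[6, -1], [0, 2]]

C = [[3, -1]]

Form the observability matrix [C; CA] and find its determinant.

CA = [[18, -5]]
Observability matrix O = [C; CA] = [[3, -1], [18, -5]]
det(O) = 3·(-5) - (-1)·18 = -15 - (-18) = 3
Since det(O) ≠ 0, rank(O) = 2 and the system is completely observable.

3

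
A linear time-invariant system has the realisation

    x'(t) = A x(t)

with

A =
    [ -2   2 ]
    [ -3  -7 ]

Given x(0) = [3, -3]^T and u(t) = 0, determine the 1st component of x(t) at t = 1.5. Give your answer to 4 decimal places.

det(sI - A) = s^2 - (tr A)s + det A, with tr A = (-2) + (-7) = -9 and det A = (-2)·(-7) - 2·(-3) = 14 - (-6) = 20.
So p(s) = det(sI - A) = s^2 + 9s + 20.
Factor s^2 + 9s + 20: two numbers with sum -9 and product 20 are -4 and -5, so s^2 + 9s + 20 = (s + 4)(s + 5).
Hence p(s) = (s + 4) (s + 5), with roots -5, -4.
The eigenvalues -5, -4 are distinct and real, so A is diagonalisable and x(t) = e^{At} x(0) = V diag(e^{λ_i t}) V^{-1} x(0), where the columns of V are the eigenvectors.
λ = -5: A - (-5)I = [[3, 2], [-3, -2]]. Row 1 gives 3·v1 + 2·v2 = 0, so take v_1 = [2, -3]^T.
λ = -4: A - (-4)I = [[2, 2], [-3, -3]]. Row 1 gives 2·v1 + 2·v2 = 0, so take v_2 = [-1, 1]^T.
V = [v_1 v_2] = [[2, -1], [-3, 1]] has det V = -1, so V^{-1} = adj(V)/det V = [[-1, -1], [-3, -2]].
Modal coordinates z(0) = V^{-1} x(0): (-1)·3 + (-1)·(-3) = 0; (-3)·3 + (-2)·(-3) = -3; so z(0) = [0, -3]^T.
x_1(t) = Σ_i (v_i)_1 · z_i(0) · e^{λ_i t} (row 1 of V times the modal terms).
x_1(1.5) = 2·0·e^{-5·1.5} + (-1)·(-3)·e^{-4·1.5} = 0·0.000553 + 3·0.002479 = 0.0074.

0.0074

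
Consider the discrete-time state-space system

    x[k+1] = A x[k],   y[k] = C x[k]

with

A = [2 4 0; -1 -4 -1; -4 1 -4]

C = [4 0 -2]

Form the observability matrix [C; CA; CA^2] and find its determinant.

CA = [[16, 14, 8]]
CA^2 = [[-14, 16, -46]]
Observability matrix O = [C; CA; CA^2] = [[4, 0, -2], [16, 14, 8], [-14, 16, -46]]
Expanding along the first row, det(O) = 4·(14·(-46) - 8·16) - 0·(16·(-46) - 8·(-14)) + (-2)·(16·16 - 14·(-14)) = 4·(-772) - 0·(-624) + (-2)·452 = -3992
Since det(O) ≠ 0, rank(O) = 3 and the system is completely observable.

-3992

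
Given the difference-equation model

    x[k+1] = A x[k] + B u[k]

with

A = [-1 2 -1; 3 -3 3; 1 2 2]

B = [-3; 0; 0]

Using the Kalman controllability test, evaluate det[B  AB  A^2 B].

AB = [[3], [-9], [-3]]
A^2B = [[-18], [27], [-21]]
Controllability matrix C = [B  AB  A^2B] = [[-3, 3, -18], [0, -9, 27], [0, -3, -21]]
Expanding along the first row, det(C) = (-3)·((-9)·(-21) - 27·(-3)) - 3·(0·(-21) - 27·0) + (-18)·(0·(-3) - (-9)·0) = (-3)·270 - 3·0 + (-18)·0 = -810
Since det(C) ≠ 0, rank(C) = 3 and the system is completely controllable.

-810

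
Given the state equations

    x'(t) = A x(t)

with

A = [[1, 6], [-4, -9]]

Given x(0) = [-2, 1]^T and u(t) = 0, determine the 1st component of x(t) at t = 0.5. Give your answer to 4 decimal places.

det(sI - A) = s^2 - (tr A)s + det A, with tr A = 1 + (-9) = -8 and det A = 1·(-9) - 6·(-4) = -9 - (-24) = 15.
So p(s) = det(sI - A) = s^2 + 8s + 15.
Factor s^2 + 8s + 15: two numbers with sum -8 and product 15 are -3 and -5, so s^2 + 8s + 15 = (s + 3)(s + 5).
Hence p(s) = (s + 3) (s + 5), with roots -5, -3.
The eigenvalues -5, -3 are distinct and real, so A is diagonalisable and x(t) = e^{At} x(0) = V diag(e^{λ_i t}) V^{-1} x(0), where the columns of V are the eigenvectors.
λ = -5: A - (-5)I = [[6, 6], [-4, -4]]. Row 1 gives 6·v1 + 6·v2 = 0, so take v_1 = [1, -1]^T.
λ = -3: A - (-3)I = [[4, 6], [-4, -6]]. Row 1 gives 4·v1 + 6·v2 = 0, so take v_2 = [-3, 2]^T.
V = [v_1 v_2] = [[1, -3], [-1, 2]] has det V = -1, so V^{-1} = adj(V)/det V = [[-2, -3], [-1, -1]].
Modal coordinates z(0) = V^{-1} x(0): (-2)·(-2) + (-3)·1 = 1; (-1)·(-2) + (-1)·1 = 1; so z(0) = [1, 1]^T.
x_1(t) = Σ_i (v_i)_1 · z_i(0) · e^{λ_i t} (row 1 of V times the modal terms).
x_1(0.5) = 1·1·e^{-5·0.5} + (-3)·1·e^{-3·0.5} = 1·0.082085 + (-3)·0.223130 = -0.5873.

-0.5873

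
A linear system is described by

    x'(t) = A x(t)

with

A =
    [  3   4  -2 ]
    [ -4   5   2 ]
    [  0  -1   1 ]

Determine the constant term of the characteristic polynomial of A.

Expand det(sI - A) for the 3×3 matrix.
p(s) = s^3 - 9s^2 + 41s - 29.
(Check: constant term = det(-A) = (-1)^3 det A = -29; coefficient of s^2 = -tr A = -9.)
The constant term is -29.

-29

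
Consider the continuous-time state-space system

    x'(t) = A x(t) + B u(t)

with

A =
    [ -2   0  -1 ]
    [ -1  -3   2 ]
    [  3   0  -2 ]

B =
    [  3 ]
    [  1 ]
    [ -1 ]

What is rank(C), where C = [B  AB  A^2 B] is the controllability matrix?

3

AB = [[-5], [-8], [11]]
A^2B = [[-1], [51], [-37]]
Controllability matrix C = [B  AB  A^2B] = [[3, -5, -1], [1, -8, 51], [-1, 11, -37]]
det(C) = 3·((-8)·(-37) - 51·11) - (-5)·(1·(-37) - 51·(-1)) + (-1)·(1·11 - (-8)·(-1)) = 3·(-265) - (-5)·14 + (-1)·3 = -728 ≠ 0, so rank(C) = 3.
rank(C) = 3 = n, so the pair (A, B) is completely controllable.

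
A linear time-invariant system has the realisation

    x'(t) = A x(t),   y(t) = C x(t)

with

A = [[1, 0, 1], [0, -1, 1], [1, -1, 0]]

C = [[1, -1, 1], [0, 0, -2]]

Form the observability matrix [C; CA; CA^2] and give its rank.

CA = [[2, 0, 0], [-2, 2, 0]]
CA^2 = [[2, 0, 2], [-2, -2, 0]]
Observability matrix O = [C; CA; CA^2] = [[1, -1, 1], [0, 0, -2], [2, 0, 0], [-2, 2, 0], [2, 0, 2], [-2, -2, 0]]
Take the 3×3 submatrix of O formed by rows 1, 2, 3: [[1, -1, 1], [0, 0, -2], [2, 0, 0]]. Its determinant is 1·(0·0 - (-2)·0) - (-1)·(0·0 - (-2)·2) + 1·(0·0 - 0·2) = 1·0 - (-1)·4 + 1·0 = 4 ≠ 0.
So rank(O) ≥ 3; since O has 3 columns, rank(O) = 3.
rank(O) = 3 = n, so the pair (A, C) is completely observable.

3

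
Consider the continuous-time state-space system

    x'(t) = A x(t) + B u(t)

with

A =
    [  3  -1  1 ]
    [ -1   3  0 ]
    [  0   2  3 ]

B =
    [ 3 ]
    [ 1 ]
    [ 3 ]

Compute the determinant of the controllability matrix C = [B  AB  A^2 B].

AB = [[11], [0], [11]]
A^2B = [[44], [-11], [33]]
Controllability matrix C = [B  AB  A^2B] = [[3, 11, 44], [1, 0, -11], [3, 11, 33]]
Expanding along the first row, det(C) = 3·(0·33 - (-11)·11) - 11·(1·33 - (-11)·3) + 44·(1·11 - 0·3) = 3·121 - 11·66 + 44·11 = 121
Since det(C) ≠ 0, rank(C) = 3 and the system is completely controllable.

121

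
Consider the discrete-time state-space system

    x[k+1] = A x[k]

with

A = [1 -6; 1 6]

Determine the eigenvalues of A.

det(zI - A) = z^2 - (tr A)z + det A, with tr A = 1 + 6 = 7 and det A = 1·6 - (-6)·1 = 6 - (-6) = 12.
So p(z) = det(zI - A) = z^2 - 7z + 12.
Factor z^2 - 7z + 12: two numbers with sum 7 and product 12 are 4 and 3, so z^2 - 7z + 12 = (z - 4)(z - 3).
Hence p(z) = (z - 4) (z - 3), with roots 3, 4.

3, 4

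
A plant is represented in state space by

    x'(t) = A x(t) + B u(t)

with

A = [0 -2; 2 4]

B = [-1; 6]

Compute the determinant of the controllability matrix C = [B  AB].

50

AB = [[-12], [22]]
Controllability matrix C = [B  AB] = [[-1, -12], [6, 22]]
det(C) = (-1)·22 - (-12)·6 = -22 - (-72) = 50
Since det(C) ≠ 0, rank(C) = 2 and the system is completely controllable.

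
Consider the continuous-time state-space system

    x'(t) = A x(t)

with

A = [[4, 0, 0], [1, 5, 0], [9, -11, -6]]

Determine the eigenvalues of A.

-6, 4, 5

det(sI - A) = s^3 - (tr A)s^2 + (M11 + M22 + M33)s - det A, where Mii is the 2×2 principal minor of A obtained by deleting row i and column i.
tr A = 4 + 5 + (-6) = 3; M11 = 5·(-6) - 0·(-11) = -30 - 0 = -30; M22 = 4·(-6) - 0·9 = -24 - 0 = -24; M33 = 4·5 - 0·1 = 20 - 0 = 20; sum of minors = -34.
det A = 4·(5·(-6) - 0·(-11)) - 0·(1·(-6) - 0·9) + 0·(1·(-11) - 5·9) = 4·(-30) - 0·(-6) + 0·(-56) = -120.
So p(s) = det(sI - A) = s^3 - 3s^2 - 34s + 120.
Rational-root test: any integer root divides 120. Testing small divisors, s = 4 works: p(4) = 64 + (-48) + (-136) + 120 = 0, so (s - 4) is a factor.
Dividing, p(s) = (s - 4)(s^2 + s - 30).
Factor s^2 + s - 30: two numbers with sum -1 and product -30 are 5 and -6, so s^2 + s - 30 = (s - 5)(s + 6).
Hence p(s) = (s - 5) (s - 4) (s + 6), with roots -6, 4, 5.
At least one eigenvalue has non-negative real part, so the system is not asymptotically stable.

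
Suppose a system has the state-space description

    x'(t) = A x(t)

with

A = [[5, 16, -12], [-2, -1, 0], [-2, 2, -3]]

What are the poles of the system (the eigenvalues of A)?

det(sI - A) = s^3 - (tr A)s^2 + (M11 + M22 + M33)s - det A, where Mii is the 2×2 principal minor of A obtained by deleting row i and column i.
tr A = 5 + (-1) + (-3) = 1; M11 = (-1)·(-3) - 0·2 = 3 - 0 = 3; M22 = 5·(-3) - (-12)·(-2) = -15 - 24 = -39; M33 = 5·(-1) - 16·(-2) = -5 - (-32) = 27; sum of minors = -9.
det A = 5·((-1)·(-3) - 0·2) - 16·((-2)·(-3) - 0·(-2)) + (-12)·((-2)·2 - (-1)·(-2)) = 5·3 - 16·6 + (-12)·(-6) = -9.
So p(s) = det(sI - A) = s^3 - s^2 - 9s + 9.
Rational-root test: any integer root divides 9. Testing small divisors, s = 1 works: p(1) = 1 + (-1) + (-9) + 9 = 0, so (s - 1) is a factor.
Dividing, p(s) = (s - 1)(s^2 - 9).
Factor s^2 - 9: two numbers with sum 0 and product -9 are 3 and -3, so s^2 - 9 = (s - 3)(s + 3).
Hence p(s) = (s - 3) (s - 1) (s + 3), with roots -3, 1, 3.
At least one eigenvalue has non-negative real part, so the system is not asymptotically stable.

-3, 1, 3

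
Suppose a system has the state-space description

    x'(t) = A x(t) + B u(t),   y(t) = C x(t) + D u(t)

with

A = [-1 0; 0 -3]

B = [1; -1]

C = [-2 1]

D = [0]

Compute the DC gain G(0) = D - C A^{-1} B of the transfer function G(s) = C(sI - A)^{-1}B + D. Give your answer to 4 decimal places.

-2.3333

G(0) = C(-A)^{-1}B + D = -C A^{-1} B + D.
det A = 3, so A^{-1} = (1/3)·adj(A) = [[-1, 0], [0, -1/3]]
A^{-1} B = [-1, 1/3]^T
C A^{-1} B = 7/3
G(0) = D - C A^{-1} B = 0 - (7/3) = -7/3 ≈ -2.3333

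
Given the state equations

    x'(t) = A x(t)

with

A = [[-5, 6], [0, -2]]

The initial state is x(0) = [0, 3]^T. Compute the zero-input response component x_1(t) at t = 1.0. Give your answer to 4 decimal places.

0.7716

det(sI - A) = s^2 - (tr A)s + det A, with tr A = (-5) + (-2) = -7 and det A = (-5)·(-2) - 6·0 = 10 - 0 = 10.
So p(s) = det(sI - A) = s^2 + 7s + 10.
Factor s^2 + 7s + 10: two numbers with sum -7 and product 10 are -2 and -5, so s^2 + 7s + 10 = (s + 2)(s + 5).
Hence p(s) = (s + 2) (s + 5), with roots -5, -2.
The eigenvalues -5, -2 are distinct and real, so A is diagonalisable and x(t) = e^{At} x(0) = V diag(e^{λ_i t}) V^{-1} x(0), where the columns of V are the eigenvectors.
λ = -5: A - (-5)I = [[0, 6], [0, 3]]. Row 1 gives 0·v1 + 6·v2 = 0, so take v_1 = [1, 0]^T.
λ = -2: A - (-2)I = [[-3, 6], [0, 0]]. Row 1 gives (-3)·v1 + 6·v2 = 0, so take v_2 = [2, 1]^T.
V = [v_1 v_2] = [[1, 2], [0, 1]] has det V = 1, so V^{-1} = adj(V)/det V = [[1, -2], [0, 1]].
Modal coordinates z(0) = V^{-1} x(0): 1·0 + (-2)·3 = -6; 0·0 + 1·3 = 3; so z(0) = [-6, 3]^T.
x_1(t) = Σ_i (v_i)_1 · z_i(0) · e^{λ_i t} (row 1 of V times the modal terms).
x_1(1.0) = 1·(-6)·e^{-5·1.0} + 2·3·e^{-2·1.0} = (-6)·0.006738 + 6·0.135335 = 0.7716.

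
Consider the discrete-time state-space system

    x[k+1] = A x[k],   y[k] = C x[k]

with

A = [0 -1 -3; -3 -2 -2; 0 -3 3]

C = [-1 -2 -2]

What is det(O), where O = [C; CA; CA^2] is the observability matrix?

CA = [[6, 11, 1]]
CA^2 = [[-33, -31, -37]]
Observability matrix O = [C; CA; CA^2] = [[-1, -2, -2], [6, 11, 1], [-33, -31, -37]]
Expanding along the first row, det(O) = (-1)·(11·(-37) - 1·(-31)) - (-2)·(6·(-37) - 1·(-33)) + (-2)·(6·(-31) - 11·(-33)) = (-1)·(-376) - (-2)·(-189) + (-2)·177 = -356
Since det(O) ≠ 0, rank(O) = 3 and the system is completely observable.

-356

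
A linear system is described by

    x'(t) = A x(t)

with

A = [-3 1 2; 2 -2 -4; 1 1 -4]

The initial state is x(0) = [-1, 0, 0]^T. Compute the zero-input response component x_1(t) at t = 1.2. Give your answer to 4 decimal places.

det(sI - A) = s^3 - (tr A)s^2 + (M11 + M22 + M33)s - det A, where Mii is the 2×2 principal minor of A obtained by deleting row i and column i.
tr A = (-3) + (-2) + (-4) = -9; M11 = (-2)·(-4) - (-4)·1 = 8 - (-4) = 12; M22 = (-3)·(-4) - 2·1 = 12 - 2 = 10; M33 = (-3)·(-2) - 1·2 = 6 - 2 = 4; sum of minors = 26.
det A = (-3)·((-2)·(-4) - (-4)·1) - 1·(2·(-4) - (-4)·1) + 2·(2·1 - (-2)·1) = (-3)·12 - 1·(-4) + 2·4 = -24.
So p(s) = det(sI - A) = s^3 + 9s^2 + 26s + 24.
Rational-root test: any integer root divides 24. Testing small divisors, s = -2 works: p(-2) = -8 + 36 + (-52) + 24 = 0, so (s + 2) is a factor.
Dividing, p(s) = (s + 2)(s^2 + 7s + 12).
Factor s^2 + 7s + 12: two numbers with sum -7 and product 12 are -3 and -4, so s^2 + 7s + 12 = (s + 3)(s + 4).
Hence p(s) = (s + 2) (s + 3) (s + 4), with roots -4, -3, -2.
The eigenvalues -4, -3, -2 are distinct and real, so A is diagonalisable and x(t) = e^{At} x(0) = V diag(e^{λ_i t}) V^{-1} x(0), where the columns of V are the eigenvectors.
λ = -4: A - (-4)I = [[1, 1, 2], [2, 2, -4], [1, 1, 0]]. v must be orthogonal to every row; (row 1) × (row 2) = [-8, 8, 0], so take v_1 = [1, -1, 0]^T.
λ = -3: A - (-3)I = [[0, 1, 2], [2, 1, -4], [1, 1, -1]]. v must be orthogonal to every row; (row 1) × (row 2) = [-6, 4, -2], so take v_2 = [3, -2, 1]^T.
λ = -2: A - (-2)I = [[-1, 1, 2], [2, 0, -4], [1, 1, -2]]. v must be orthogonal to every row; (row 1) × (row 2) = [-4, 0, -2], so take v_3 = [2, 0, 1]^T.
V = [v_1 v_2 v_3] = [[1, 3, 2], [-1, -2, 0], [0, 1, 1]] has det V = -1, so V^{-1} = adj(V)/det V = [[2, 1, -4], [-1, -1, 2], [1, 1, -1]].
Modal coordinates z(0) = V^{-1} x(0): 2·(-1) + 1·0 + (-4)·0 = -2; (-1)·(-1) + (-1)·0 + 2·0 = 1; 1·(-1) + 1·0 + (-1)·0 = -1; so z(0) = [-2, 1, -1]^T.
x_1(t) = Σ_i (v_i)_1 · z_i(0) · e^{λ_i t} (row 1 of V times the modal terms).
x_1(1.2) = 1·(-2)·e^{-4·1.2} + 3·1·e^{-3·1.2} + 2·(-1)·e^{-2·1.2} = (-2)·0.008230 + 3·0.027324 + (-2)·0.090718 = -0.1159.

-0.1159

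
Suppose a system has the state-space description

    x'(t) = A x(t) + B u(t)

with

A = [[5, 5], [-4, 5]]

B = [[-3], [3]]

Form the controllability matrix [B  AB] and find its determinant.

AB = [[0], [27]]
Controllability matrix C = [B  AB] = [[-3, 0], [3, 27]]
det(C) = (-3)·27 - 0·3 = -81 - 0 = -81
Since det(C) ≠ 0, rank(C) = 2 and the system is completely controllable.

-81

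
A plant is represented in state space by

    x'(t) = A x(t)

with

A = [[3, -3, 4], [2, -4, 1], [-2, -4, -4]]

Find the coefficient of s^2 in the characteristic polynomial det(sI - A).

5

Expand det(sI - A) for the 3×3 matrix.
p(s) = s^3 + 5s^2 + 10s + 22.
(Check: constant term = det(-A) = (-1)^3 det A = 22; coefficient of s^2 = -tr A = 5.)
The coefficient of s^2 is 5.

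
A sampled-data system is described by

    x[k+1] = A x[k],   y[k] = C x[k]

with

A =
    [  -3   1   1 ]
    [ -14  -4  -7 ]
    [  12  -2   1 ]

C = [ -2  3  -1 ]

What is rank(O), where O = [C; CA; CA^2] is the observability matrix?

CA = [[-48, -12, -24]]
CA^2 = [[24, 48, 12]]
Observability matrix O = [C; CA; CA^2] = [[-2, 3, -1], [-48, -12, -24], [24, 48, 12]]
The columns c1, c2, c3 of O are linearly dependent: -c1 + 2·c3 = 0 (check each entry), so rank(O) ≤ 2.
The 2×2 minor from rows 1, 2, columns 1, 2 is (-2)·(-12) - 3·(-48) = 24 - (-144) = 168 ≠ 0, so rank(O) = 2.
rank(O) = 2 < n = 3, so the pair (A, C) is not completely observable.

2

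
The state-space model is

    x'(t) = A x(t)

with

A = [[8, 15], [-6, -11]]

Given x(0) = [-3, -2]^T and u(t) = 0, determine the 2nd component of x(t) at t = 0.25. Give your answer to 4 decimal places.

4.9887

det(sI - A) = s^2 - (tr A)s + det A, with tr A = 8 + (-11) = -3 and det A = 8·(-11) - 15·(-6) = -88 - (-90) = 2.
So p(s) = det(sI - A) = s^2 + 3s + 2.
Factor s^2 + 3s + 2: two numbers with sum -3 and product 2 are -1 and -2, so s^2 + 3s + 2 = (s + 1)(s + 2).
Hence p(s) = (s + 1) (s + 2), with roots -2, -1.
The eigenvalues -2, -1 are distinct and real, so A is diagonalisable and x(t) = e^{At} x(0) = V diag(e^{λ_i t}) V^{-1} x(0), where the columns of V are the eigenvectors.
λ = -2: A - (-2)I = [[10, 15], [-6, -9]]. Row 1 gives 10·v1 + 15·v2 = 0, so take v_1 = [3, -2]^T.
λ = -1: A - (-1)I = [[9, 15], [-6, -10]]. Row 1 gives 9·v1 + 15·v2 = 0, so take v_2 = [-5, 3]^T.
V = [v_1 v_2] = [[3, -5], [-2, 3]] has det V = -1, so V^{-1} = adj(V)/det V = [[-3, -5], [-2, -3]].
Modal coordinates z(0) = V^{-1} x(0): (-3)·(-3) + (-5)·(-2) = 19; (-2)·(-3) + (-3)·(-2) = 12; so z(0) = [19, 12]^T.
x_2(t) = Σ_i (v_i)_2 · z_i(0) · e^{λ_i t} (row 2 of V times the modal terms).
x_2(0.25) = (-2)·19·e^{-2·0.25} + 3·12·e^{-1·0.25} = (-38)·0.606531 + 36·0.778801 = 4.9887.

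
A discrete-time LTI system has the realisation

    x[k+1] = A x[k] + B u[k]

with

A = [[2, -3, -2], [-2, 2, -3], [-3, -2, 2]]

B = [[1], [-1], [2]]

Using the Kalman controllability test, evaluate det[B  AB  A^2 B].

266

AB = [[1], [-10], [3]]
A^2B = [[26], [-31], [23]]
Controllability matrix C = [B  AB  A^2B] = [[1, 1, 26], [-1, -10, -31], [2, 3, 23]]
Expanding along the first row, det(C) = 1·((-10)·23 - (-31)·3) - 1·((-1)·23 - (-31)·2) + 26·((-1)·3 - (-10)·2) = 1·(-137) - 1·39 + 26·17 = 266
Since det(C) ≠ 0, rank(C) = 3 and the system is completely controllable.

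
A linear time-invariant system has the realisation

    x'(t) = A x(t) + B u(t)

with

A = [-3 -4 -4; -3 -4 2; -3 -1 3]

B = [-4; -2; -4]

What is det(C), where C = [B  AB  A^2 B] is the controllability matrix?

10720

AB = [[36], [12], [2]]
A^2B = [[-164], [-152], [-114]]
Controllability matrix C = [B  AB  A^2B] = [[-4, 36, -164], [-2, 12, -152], [-4, 2, -114]]
Expanding along the first row, det(C) = (-4)·(12·(-114) - (-152)·2) - 36·((-2)·(-114) - (-152)·(-4)) + (-164)·((-2)·2 - 12·(-4)) = (-4)·(-1064) - 36·(-380) + (-164)·44 = 10720
Since det(C) ≠ 0, rank(C) = 3 and the system is completely controllable.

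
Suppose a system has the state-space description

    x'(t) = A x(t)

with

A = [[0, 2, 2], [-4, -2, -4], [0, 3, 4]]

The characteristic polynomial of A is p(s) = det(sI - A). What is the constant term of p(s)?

-8

Expand det(sI - A) for the 3×3 matrix.
p(s) = s^3 - 2s^2 + 12s - 8.
(Check: constant term = det(-A) = (-1)^3 det A = -8; coefficient of s^2 = -tr A = -2.)
The constant term is -8.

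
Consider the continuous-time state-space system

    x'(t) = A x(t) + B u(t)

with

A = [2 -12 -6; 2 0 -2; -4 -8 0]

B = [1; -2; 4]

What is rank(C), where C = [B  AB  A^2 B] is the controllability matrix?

2

AB = [[2], [-6], [12]]
A^2B = [[4], [-20], [40]]
Controllability matrix C = [B  AB  A^2B] = [[1, 2, 4], [-2, -6, -20], [4, 12, 40]]
The rows r1, r2, r3 of C are linearly dependent: 2·r2 + r3 = 0 (check each entry), so rank(C) ≤ 2.
The 2×2 minor from rows 1, 2, columns 1, 2 is 1·(-6) - 2·(-2) = -6 - (-4) = -2 ≠ 0, so rank(C) = 2.
rank(C) = 2 < n = 3, so the pair (A, B) is not completely controllable.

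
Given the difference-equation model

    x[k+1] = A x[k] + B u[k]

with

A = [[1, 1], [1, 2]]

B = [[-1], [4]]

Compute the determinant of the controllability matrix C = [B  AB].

-19

AB = [[3], [7]]
Controllability matrix C = [B  AB] = [[-1, 3], [4, 7]]
det(C) = (-1)·7 - 3·4 = -7 - 12 = -19
Since det(C) ≠ 0, rank(C) = 2 and the system is completely controllable.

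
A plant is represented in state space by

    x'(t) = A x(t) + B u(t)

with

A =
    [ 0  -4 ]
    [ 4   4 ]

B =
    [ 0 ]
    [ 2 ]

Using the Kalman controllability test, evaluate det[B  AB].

16

AB = [[-8], [8]]
Controllability matrix C = [B  AB] = [[0, -8], [2, 8]]
det(C) = 0·8 - (-8)·2 = 0 - (-16) = 16
Since det(C) ≠ 0, rank(C) = 2 and the system is completely controllable.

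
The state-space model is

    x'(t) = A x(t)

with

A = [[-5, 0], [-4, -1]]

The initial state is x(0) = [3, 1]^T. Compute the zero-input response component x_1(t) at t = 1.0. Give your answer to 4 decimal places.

det(sI - A) = s^2 - (tr A)s + det A, with tr A = (-5) + (-1) = -6 and det A = (-5)·(-1) - 0·(-4) = 5 - 0 = 5.
So p(s) = det(sI - A) = s^2 + 6s + 5.
Factor s^2 + 6s + 5: two numbers with sum -6 and product 5 are -1 and -5, so s^2 + 6s + 5 = (s + 1)(s + 5).
Hence p(s) = (s + 1) (s + 5), with roots -5, -1.
The eigenvalues -5, -1 are distinct and real, so A is diagonalisable and x(t) = e^{At} x(0) = V diag(e^{λ_i t}) V^{-1} x(0), where the columns of V are the eigenvectors.
λ = -5: A - (-5)I = [[0, 0], [-4, 4]]. Row 2 gives (-4)·v1 + 4·v2 = 0, so take v_1 = [1, 1]^T.
λ = -1: A - (-1)I = [[-4, 0], [-4, 0]]. Row 1 gives (-4)·v1 + 0·v2 = 0, so take v_2 = [0, 1]^T.
V = [v_1 v_2] = [[1, 0], [1, 1]] has det V = 1, so V^{-1} = adj(V)/det V = [[1, 0], [-1, 1]].
Modal coordinates z(0) = V^{-1} x(0): 1·3 + 0·1 = 3; (-1)·3 + 1·1 = -2; so z(0) = [3, -2]^T.
x_1(t) = Σ_i (v_i)_1 · z_i(0) · e^{λ_i t} (row 1 of V times the modal terms).
x_1(1.0) = 1·3·e^{-5·1.0} + 0·(-2)·e^{-1·1.0} = 3·0.006738 + 0·0.367879 = 0.0202.

0.0202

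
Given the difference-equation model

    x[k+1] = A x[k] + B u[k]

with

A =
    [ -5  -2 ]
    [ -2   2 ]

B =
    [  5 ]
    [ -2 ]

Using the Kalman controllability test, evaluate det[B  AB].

AB = [[-21], [-14]]
Controllability matrix C = [B  AB] = [[5, -21], [-2, -14]]
det(C) = 5·(-14) - (-21)·(-2) = -70 - 42 = -112
Since det(C) ≠ 0, rank(C) = 2 and the system is completely controllable.

-112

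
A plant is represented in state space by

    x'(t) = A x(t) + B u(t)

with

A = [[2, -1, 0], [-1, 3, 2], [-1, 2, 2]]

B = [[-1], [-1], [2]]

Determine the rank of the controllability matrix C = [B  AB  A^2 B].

3

AB = [[-1], [2], [3]]
A^2B = [[-4], [13], [11]]
Controllability matrix C = [B  AB  A^2B] = [[-1, -1, -4], [-1, 2, 13], [2, 3, 11]]
det(C) = (-1)·(2·11 - 13·3) - (-1)·((-1)·11 - 13·2) + (-4)·((-1)·3 - 2·2) = (-1)·(-17) - (-1)·(-37) + (-4)·(-7) = 8 ≠ 0, so rank(C) = 3.
rank(C) = 3 = n, so the pair (A, B) is completely controllable.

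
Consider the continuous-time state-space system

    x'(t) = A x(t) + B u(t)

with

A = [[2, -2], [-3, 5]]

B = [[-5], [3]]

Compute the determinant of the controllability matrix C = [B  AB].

AB = [[-16], [30]]
Controllability matrix C = [B  AB] = [[-5, -16], [3, 30]]
det(C) = (-5)·30 - (-16)·3 = -150 - (-48) = -102
Since det(C) ≠ 0, rank(C) = 2 and the system is completely controllable.

-102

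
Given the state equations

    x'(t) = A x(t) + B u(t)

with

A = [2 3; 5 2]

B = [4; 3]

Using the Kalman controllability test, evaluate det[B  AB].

AB = [[17], [26]]
Controllability matrix C = [B  AB] = [[4, 17], [3, 26]]
det(C) = 4·26 - 17·3 = 104 - 51 = 53
Since det(C) ≠ 0, rank(C) = 2 and the system is completely controllable.

53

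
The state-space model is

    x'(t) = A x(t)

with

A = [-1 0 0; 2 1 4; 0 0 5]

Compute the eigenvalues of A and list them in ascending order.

det(sI - A) = s^3 - (tr A)s^2 + (M11 + M22 + M33)s - det A, where Mii is the 2×2 principal minor of A obtained by deleting row i and column i.
tr A = (-1) + 1 + 5 = 5; M11 = 1·5 - 4·0 = 5 - 0 = 5; M22 = (-1)·5 - 0·0 = -5 - 0 = -5; M33 = (-1)·1 - 0·2 = -1 - 0 = -1; sum of minors = -1.
det A = (-1)·(1·5 - 4·0) - 0·(2·5 - 4·0) + 0·(2·0 - 1·0) = (-1)·5 - 0·10 + 0·0 = -5.
So p(s) = det(sI - A) = s^3 - 5s^2 - s + 5.
Rational-root test: any integer root divides 5. Testing small divisors, s = -1 works: p(-1) = -1 + (-5) + 1 + 5 = 0, so (s + 1) is a factor.
Dividing, p(s) = (s + 1)(s^2 - 6s + 5).
Factor s^2 - 6s + 5: two numbers with sum 6 and product 5 are 5 and 1, so s^2 - 6s + 5 = (s - 5)(s - 1).
Hence p(s) = (s - 5) (s - 1) (s + 1), with roots -1, 1, 5.
At least one eigenvalue has non-negative real part, so the system is not asymptotically stable.

-1, 1, 5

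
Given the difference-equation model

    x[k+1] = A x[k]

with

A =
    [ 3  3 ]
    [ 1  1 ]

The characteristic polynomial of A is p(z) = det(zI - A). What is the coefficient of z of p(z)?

For a 2×2 matrix, det(zI - A) = z^2 - (tr A)z + det A.
tr A = 4, det A = 0.
So p(z) = z^2 - 4z.
The coefficient of z is -4.

-4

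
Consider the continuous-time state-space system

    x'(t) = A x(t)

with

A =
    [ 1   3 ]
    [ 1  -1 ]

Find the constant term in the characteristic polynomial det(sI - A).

-4

For a 2×2 matrix, det(sI - A) = s^2 - (tr A)s + det A.
tr A = 0, det A = -4.
So p(s) = s^2 - 4.
The constant term is -4.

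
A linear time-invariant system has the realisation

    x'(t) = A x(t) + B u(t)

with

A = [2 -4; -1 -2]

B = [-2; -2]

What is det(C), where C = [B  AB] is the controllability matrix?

AB = [[4], [6]]
Controllability matrix C = [B  AB] = [[-2, 4], [-2, 6]]
det(C) = (-2)·6 - 4·(-2) = -12 - (-8) = -4
Since det(C) ≠ 0, rank(C) = 2 and the system is completely controllable.

-4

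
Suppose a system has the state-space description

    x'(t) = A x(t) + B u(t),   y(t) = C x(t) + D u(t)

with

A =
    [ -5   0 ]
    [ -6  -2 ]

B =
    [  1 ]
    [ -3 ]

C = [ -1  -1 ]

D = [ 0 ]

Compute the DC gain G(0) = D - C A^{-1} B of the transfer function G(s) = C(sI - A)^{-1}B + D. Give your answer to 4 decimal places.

1.9000

G(0) = C(-A)^{-1}B + D = -C A^{-1} B + D.
det A = 10, so A^{-1} = (1/10)·adj(A) = [[-1/5, 0], [3/5, -1/2]]
A^{-1} B = [-1/5, 21/10]^T
C A^{-1} B = -19/10
G(0) = D - C A^{-1} B = 0 - (-19/10) = 19/10 ≈ 1.9000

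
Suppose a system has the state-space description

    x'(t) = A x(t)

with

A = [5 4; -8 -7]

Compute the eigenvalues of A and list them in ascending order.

det(sI - A) = s^2 - (tr A)s + det A, with tr A = 5 + (-7) = -2 and det A = 5·(-7) - 4·(-8) = -35 - (-32) = -3.
So p(s) = det(sI - A) = s^2 + 2s - 3.
Factor s^2 + 2s - 3: two numbers with sum -2 and product -3 are 1 and -3, so s^2 + 2s - 3 = (s - 1)(s + 3).
Hence p(s) = (s - 1) (s + 3), with roots -3, 1.
At least one eigenvalue has non-negative real part, so the system is not asymptotically stable.

-3, 1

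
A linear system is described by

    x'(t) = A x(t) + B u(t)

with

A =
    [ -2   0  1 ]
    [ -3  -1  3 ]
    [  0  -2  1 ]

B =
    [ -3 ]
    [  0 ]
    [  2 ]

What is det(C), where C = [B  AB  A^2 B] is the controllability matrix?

AB = [[8], [15], [2]]
A^2B = [[-14], [-33], [-28]]
Controllability matrix C = [B  AB  A^2B] = [[-3, 8, -14], [0, 15, -33], [2, 2, -28]]
Expanding along the first row, det(C) = (-3)·(15·(-28) - (-33)·2) - 8·(0·(-28) - (-33)·2) + (-14)·(0·2 - 15·2) = (-3)·(-354) - 8·66 + (-14)·(-30) = 954
Since det(C) ≠ 0, rank(C) = 3 and the system is completely controllable.

954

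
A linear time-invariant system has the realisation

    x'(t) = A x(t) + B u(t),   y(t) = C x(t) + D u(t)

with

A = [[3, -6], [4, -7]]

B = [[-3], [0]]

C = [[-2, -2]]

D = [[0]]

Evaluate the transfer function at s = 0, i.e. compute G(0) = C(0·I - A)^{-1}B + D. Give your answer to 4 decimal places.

22.0000

G(0) = C(-A)^{-1}B + D = -C A^{-1} B + D.
det A = 3, so A^{-1} = (1/3)·adj(A) = [[-7/3, 2], [-4/3, 1]]
A^{-1} B = [7, 4]^T
C A^{-1} B = -22
G(0) = D - C A^{-1} B = 0 - (-22) = 22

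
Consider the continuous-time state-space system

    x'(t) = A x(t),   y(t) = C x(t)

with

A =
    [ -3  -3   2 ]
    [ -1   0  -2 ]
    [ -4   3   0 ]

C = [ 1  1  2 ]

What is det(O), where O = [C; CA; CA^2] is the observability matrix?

CA = [[-12, 3, 0]]
CA^2 = [[33, 36, -30]]
Observability matrix O = [C; CA; CA^2] = [[1, 1, 2], [-12, 3, 0], [33, 36, -30]]
Expanding along the first row, det(O) = 1·(3·(-30) - 0·36) - 1·((-12)·(-30) - 0·33) + 2·((-12)·36 - 3·33) = 1·(-90) - 1·360 + 2·(-531) = -1512
Since det(O) ≠ 0, rank(O) = 3 and the system is completely observable.

-1512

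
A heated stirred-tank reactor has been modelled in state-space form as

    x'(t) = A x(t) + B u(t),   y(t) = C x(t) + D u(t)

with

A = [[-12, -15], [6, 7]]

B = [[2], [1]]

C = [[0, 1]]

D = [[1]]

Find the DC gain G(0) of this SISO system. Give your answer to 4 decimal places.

5.0000

G(0) = C(-A)^{-1}B + D = -C A^{-1} B + D.
det A = 6, so A^{-1} = (1/6)·adj(A) = [[7/6, 5/2], [-1, -2]]
A^{-1} B = [29/6, -4]^T
C A^{-1} B = -4
G(0) = D - C A^{-1} B = 1 - (-4) = 5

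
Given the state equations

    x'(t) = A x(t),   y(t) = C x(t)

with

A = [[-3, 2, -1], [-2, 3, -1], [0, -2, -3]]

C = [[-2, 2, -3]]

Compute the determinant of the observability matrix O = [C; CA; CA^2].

CA = [[2, 8, 9]]
CA^2 = [[-22, 10, -37]]
Observability matrix O = [C; CA; CA^2] = [[-2, 2, -3], [2, 8, 9], [-22, 10, -37]]
Expanding along the first row, det(O) = (-2)·(8·(-37) - 9·10) - 2·(2·(-37) - 9·(-22)) + (-3)·(2·10 - 8·(-22)) = (-2)·(-386) - 2·124 + (-3)·196 = -64
Since det(O) ≠ 0, rank(O) = 3 and the system is completely observable.

-64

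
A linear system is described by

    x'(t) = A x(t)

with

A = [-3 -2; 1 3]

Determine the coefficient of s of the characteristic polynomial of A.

For a 2×2 matrix, det(sI - A) = s^2 - (tr A)s + det A.
tr A = 0, det A = -7.
So p(s) = s^2 - 7.
The coefficient of s is 0.

0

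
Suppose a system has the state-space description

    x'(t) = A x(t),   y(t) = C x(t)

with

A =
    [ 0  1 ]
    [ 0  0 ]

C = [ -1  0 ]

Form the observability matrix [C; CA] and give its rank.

CA = [[0, -1]]
Observability matrix O = [C; CA] = [[-1, 0], [0, -1]]
det(O) = (-1)·(-1) - 0·0 = 1 - 0 = 1 ≠ 0, so rank(O) = 2.
rank(O) = 2 = n, so the pair (A, C) is completely observable.

2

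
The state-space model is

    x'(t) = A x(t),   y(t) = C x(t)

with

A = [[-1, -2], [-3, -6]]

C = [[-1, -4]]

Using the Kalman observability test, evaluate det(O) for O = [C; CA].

CA = [[13, 26]]
Observability matrix O = [C; CA] = [[-1, -4], [13, 26]]
det(O) = (-1)·26 - (-4)·13 = -26 - (-52) = 26
Since det(O) ≠ 0, rank(O) = 2 and the system is completely observable.

26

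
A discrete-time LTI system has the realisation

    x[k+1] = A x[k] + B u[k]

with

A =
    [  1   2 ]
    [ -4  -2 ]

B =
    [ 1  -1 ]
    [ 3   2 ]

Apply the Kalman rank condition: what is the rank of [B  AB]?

2

AB = [[7, 3], [-10, 0]]
Controllability matrix C = [B  AB] = [[1, -1, 7, 3], [3, 2, -10, 0]]
Take the 2×2 submatrix of C formed by columns 1, 2: [[1, -1], [3, 2]]. Its determinant is 1·2 - (-1)·3 = 2 - (-3) = 5 ≠ 0.
So rank(C) ≥ 2; since C has 2 rows, rank(C) = 2.
rank(C) = 2 = n, so the pair (A, B) is completely controllable.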